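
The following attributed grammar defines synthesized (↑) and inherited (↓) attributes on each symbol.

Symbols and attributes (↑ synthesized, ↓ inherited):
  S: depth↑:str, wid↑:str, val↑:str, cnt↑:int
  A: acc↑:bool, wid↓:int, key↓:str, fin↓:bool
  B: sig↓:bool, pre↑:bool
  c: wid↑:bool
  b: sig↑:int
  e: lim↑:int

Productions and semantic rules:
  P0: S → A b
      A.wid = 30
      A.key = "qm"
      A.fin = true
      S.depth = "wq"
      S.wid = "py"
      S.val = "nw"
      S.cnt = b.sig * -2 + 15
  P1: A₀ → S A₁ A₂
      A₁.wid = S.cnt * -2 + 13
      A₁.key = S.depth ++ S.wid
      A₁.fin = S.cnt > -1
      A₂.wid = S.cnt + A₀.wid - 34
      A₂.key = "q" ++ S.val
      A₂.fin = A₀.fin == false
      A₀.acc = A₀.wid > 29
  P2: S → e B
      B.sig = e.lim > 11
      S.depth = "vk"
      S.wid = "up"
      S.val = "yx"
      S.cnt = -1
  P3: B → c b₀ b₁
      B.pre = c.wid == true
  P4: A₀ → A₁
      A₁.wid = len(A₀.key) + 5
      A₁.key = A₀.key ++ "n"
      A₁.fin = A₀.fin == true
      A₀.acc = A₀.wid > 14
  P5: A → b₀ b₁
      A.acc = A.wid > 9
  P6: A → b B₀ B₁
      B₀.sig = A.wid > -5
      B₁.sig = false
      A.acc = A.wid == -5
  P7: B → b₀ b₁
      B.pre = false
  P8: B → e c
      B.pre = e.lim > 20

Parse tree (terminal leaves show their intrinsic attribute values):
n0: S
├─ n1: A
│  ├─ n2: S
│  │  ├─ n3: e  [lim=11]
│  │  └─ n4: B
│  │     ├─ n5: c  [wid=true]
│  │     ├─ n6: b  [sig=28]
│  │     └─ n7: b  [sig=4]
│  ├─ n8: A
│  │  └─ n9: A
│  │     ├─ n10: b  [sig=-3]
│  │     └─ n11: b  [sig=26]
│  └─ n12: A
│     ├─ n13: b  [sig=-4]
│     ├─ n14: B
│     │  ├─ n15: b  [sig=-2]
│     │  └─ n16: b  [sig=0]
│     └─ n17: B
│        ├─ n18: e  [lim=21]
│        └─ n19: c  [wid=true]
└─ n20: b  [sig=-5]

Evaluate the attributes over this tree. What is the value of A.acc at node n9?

1. n1.wid = 30  [30]
2. n1.key = "qm"  ["qm"]
3. n1.fin = true  [true]
4. n3.lim = 11  [terminal]
5. n4.sig = false  [e.lim > 11]
6. n5.wid = true  [terminal]
7. n6.sig = 28  [terminal]
8. n7.sig = 4  [terminal]
9. n4.pre = true  [c.wid == true]
10. n2.depth = "vk"  ["vk"]
11. n2.wid = "up"  ["up"]
12. n2.val = "yx"  ["yx"]
13. n2.cnt = -1  [-1]
14. n8.wid = 15  [S.cnt * -2 + 13]
15. n8.key = "vkup"  [S.depth ++ S.wid]
16. n8.fin = false  [S.cnt > -1]
17. n9.wid = 9  [len(A₀.key) + 5]
18. n9.key = "vkupn"  [A₀.key ++ "n"]
19. n9.fin = false  [A₀.fin == true]
20. n10.sig = -3  [terminal]
21. n11.sig = 26  [terminal]
22. n9.acc = false  [A.wid > 9]
23. n8.acc = true  [A₀.wid > 14]
24. n12.wid = -5  [S.cnt + A₀.wid - 34]
25. n12.key = "qyx"  ["q" ++ S.val]
26. n12.fin = false  [A₀.fin == false]
27. n13.sig = -4  [terminal]
28. n14.sig = false  [A.wid > -5]
29. n15.sig = -2  [terminal]
30. n16.sig = 0  [terminal]
31. n14.pre = false  [false]
32. n17.sig = false  [false]
33. n18.lim = 21  [terminal]
34. n19.wid = true  [terminal]
35. n17.pre = true  [e.lim > 20]
36. n12.acc = true  [A.wid == -5]
37. n1.acc = true  [A₀.wid > 29]
38. n20.sig = -5  [terminal]
39. n0.depth = "wq"  ["wq"]
40. n0.wid = "py"  ["py"]
41. n0.val = "nw"  ["nw"]
42. n0.cnt = 25  [b.sig * -2 + 15]

false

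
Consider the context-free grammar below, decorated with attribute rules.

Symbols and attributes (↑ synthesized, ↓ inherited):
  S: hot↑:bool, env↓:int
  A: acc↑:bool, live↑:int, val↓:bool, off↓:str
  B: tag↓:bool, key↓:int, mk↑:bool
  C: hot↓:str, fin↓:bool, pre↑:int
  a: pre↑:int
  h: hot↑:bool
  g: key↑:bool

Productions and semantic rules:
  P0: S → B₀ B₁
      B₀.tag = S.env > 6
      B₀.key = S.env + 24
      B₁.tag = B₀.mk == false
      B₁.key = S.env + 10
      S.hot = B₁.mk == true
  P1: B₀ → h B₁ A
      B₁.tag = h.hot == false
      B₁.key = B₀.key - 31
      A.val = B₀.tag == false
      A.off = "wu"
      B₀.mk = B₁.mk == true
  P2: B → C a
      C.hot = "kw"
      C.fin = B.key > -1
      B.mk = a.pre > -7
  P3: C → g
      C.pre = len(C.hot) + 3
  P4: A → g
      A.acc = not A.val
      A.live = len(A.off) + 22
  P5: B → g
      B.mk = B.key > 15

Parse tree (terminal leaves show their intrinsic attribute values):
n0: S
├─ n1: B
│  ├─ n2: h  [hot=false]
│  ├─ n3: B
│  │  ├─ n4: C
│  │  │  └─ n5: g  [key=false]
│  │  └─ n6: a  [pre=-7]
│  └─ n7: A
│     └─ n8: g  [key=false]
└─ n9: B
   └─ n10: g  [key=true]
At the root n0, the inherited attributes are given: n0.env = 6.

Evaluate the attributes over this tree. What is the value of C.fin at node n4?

1. n0.env = 6  [given at root]
2. n1.tag = false  [S.env > 6]
3. n1.key = 30  [S.env + 24]
4. n2.hot = false  [terminal]
5. n3.tag = true  [h.hot == false]
6. n3.key = -1  [B₀.key - 31]
7. n4.hot = "kw"  ["kw"]
8. n4.fin = false  [B.key > -1]
9. n5.key = false  [terminal]
10. n4.pre = 5  [len(C.hot) + 3]
11. n6.pre = -7  [terminal]
12. n3.mk = false  [a.pre > -7]
13. n7.val = true  [B₀.tag == false]
14. n7.off = "wu"  ["wu"]
15. n8.key = false  [terminal]
16. n7.acc = false  [not A.val]
17. n7.live = 24  [len(A.off) + 22]
18. n1.mk = false  [B₁.mk == true]
19. n9.tag = true  [B₀.mk == false]
20. n9.key = 16  [S.env + 10]
21. n10.key = true  [terminal]
22. n9.mk = true  [B.key > 15]
23. n0.hot = true  [B₁.mk == true]

false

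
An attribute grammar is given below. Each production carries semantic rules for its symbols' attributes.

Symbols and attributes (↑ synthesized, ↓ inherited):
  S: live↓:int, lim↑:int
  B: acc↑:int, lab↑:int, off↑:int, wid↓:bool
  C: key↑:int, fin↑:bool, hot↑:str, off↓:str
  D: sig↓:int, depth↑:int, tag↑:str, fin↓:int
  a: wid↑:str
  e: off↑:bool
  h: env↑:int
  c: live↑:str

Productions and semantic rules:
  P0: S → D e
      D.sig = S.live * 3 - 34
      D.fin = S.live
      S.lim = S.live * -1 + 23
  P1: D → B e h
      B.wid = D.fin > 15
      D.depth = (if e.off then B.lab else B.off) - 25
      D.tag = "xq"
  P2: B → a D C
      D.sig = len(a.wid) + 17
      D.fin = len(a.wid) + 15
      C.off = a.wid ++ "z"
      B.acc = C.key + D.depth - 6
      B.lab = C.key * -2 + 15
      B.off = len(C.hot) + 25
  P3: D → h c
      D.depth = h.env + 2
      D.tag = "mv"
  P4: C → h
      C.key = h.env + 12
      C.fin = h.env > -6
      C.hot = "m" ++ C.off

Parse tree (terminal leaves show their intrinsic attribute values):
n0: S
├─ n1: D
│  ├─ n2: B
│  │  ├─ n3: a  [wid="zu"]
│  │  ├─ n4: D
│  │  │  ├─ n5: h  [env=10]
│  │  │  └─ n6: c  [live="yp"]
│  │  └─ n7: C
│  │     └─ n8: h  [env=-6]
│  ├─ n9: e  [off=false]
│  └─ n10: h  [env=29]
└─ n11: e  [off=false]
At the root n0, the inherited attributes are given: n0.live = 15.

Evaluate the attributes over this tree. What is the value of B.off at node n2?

1. n0.live = 15  [given at root]
2. n1.sig = 11  [S.live * 3 - 34]
3. n1.fin = 15  [S.live]
4. n2.wid = false  [D.fin > 15]
5. n3.wid = "zu"  [terminal]
6. n4.sig = 19  [len(a.wid) + 17]
7. n4.fin = 17  [len(a.wid) + 15]
8. n5.env = 10  [terminal]
9. n6.live = "yp"  [terminal]
10. n4.depth = 12  [h.env + 2]
11. n4.tag = "mv"  ["mv"]
12. n7.off = "zuz"  [a.wid ++ "z"]
13. n8.env = -6  [terminal]
14. n7.key = 6  [h.env + 12]
15. n7.fin = false  [h.env > -6]
16. n7.hot = "mzuz"  ["m" ++ C.off]
17. n2.acc = 12  [C.key + D.depth - 6]
18. n2.lab = 3  [C.key * -2 + 15]
19. n2.off = 29  [len(C.hot) + 25]
20. n9.off = false  [terminal]
21. n10.env = 29  [terminal]
22. n1.depth = 4  [(if e.off then B.lab else B.off) - 25]
23. n1.tag = "xq"  ["xq"]
24. n11.off = false  [terminal]
25. n0.lim = 8  [S.live * -1 + 23]

29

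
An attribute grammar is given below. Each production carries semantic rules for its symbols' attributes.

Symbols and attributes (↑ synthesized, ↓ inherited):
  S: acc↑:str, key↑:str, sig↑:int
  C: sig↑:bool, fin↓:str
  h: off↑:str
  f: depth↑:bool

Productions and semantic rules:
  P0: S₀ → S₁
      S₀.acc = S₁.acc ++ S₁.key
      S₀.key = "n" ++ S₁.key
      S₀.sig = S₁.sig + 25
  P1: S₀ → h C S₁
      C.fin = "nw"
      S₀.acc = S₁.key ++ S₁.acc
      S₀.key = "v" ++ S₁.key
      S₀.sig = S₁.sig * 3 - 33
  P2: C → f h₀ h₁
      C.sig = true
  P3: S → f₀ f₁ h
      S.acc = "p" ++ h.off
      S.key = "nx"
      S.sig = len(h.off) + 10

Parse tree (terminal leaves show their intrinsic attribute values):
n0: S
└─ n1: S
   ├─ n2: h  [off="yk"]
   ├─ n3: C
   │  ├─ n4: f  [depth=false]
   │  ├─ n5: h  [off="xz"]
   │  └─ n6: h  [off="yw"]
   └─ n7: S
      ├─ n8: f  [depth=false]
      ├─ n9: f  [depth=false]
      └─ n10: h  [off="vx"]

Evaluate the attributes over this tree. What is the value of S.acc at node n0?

"nxpvxvnx"

1. n2.off = "yk"  [terminal]
2. n3.fin = "nw"  ["nw"]
3. n4.depth = false  [terminal]
4. n5.off = "xz"  [terminal]
5. n6.off = "yw"  [terminal]
6. n3.sig = true  [true]
7. n8.depth = false  [terminal]
8. n9.depth = false  [terminal]
9. n10.off = "vx"  [terminal]
10. n7.acc = "pvx"  ["p" ++ h.off]
11. n7.key = "nx"  ["nx"]
12. n7.sig = 12  [len(h.off) + 10]
13. n1.acc = "nxpvx"  [S₁.key ++ S₁.acc]
14. n1.key = "vnx"  ["v" ++ S₁.key]
15. n1.sig = 3  [S₁.sig * 3 - 33]
16. n0.acc = "nxpvxvnx"  [S₁.acc ++ S₁.key]
17. n0.key = "nvnx"  ["n" ++ S₁.key]
18. n0.sig = 28  [S₁.sig + 25]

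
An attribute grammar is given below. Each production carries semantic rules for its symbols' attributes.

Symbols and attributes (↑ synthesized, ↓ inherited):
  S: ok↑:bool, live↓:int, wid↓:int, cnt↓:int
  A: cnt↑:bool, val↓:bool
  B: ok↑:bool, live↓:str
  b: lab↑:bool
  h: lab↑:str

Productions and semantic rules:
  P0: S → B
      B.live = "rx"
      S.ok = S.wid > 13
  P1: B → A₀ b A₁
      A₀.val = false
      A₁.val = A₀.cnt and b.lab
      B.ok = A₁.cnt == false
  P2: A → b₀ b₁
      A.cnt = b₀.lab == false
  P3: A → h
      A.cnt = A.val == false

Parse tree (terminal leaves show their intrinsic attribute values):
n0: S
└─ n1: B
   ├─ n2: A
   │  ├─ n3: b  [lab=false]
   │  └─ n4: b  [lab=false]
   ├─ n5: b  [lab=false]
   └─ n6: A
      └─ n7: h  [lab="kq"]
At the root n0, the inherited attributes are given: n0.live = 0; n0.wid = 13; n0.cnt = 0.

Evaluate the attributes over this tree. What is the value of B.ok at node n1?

1. n0.live = 0  [given at root]
2. n0.wid = 13  [given at root]
3. n0.cnt = 0  [given at root]
4. n1.live = "rx"  ["rx"]
5. n2.val = false  [false]
6. n3.lab = false  [terminal]
7. n4.lab = false  [terminal]
8. n2.cnt = true  [b₀.lab == false]
9. n5.lab = false  [terminal]
10. n6.val = false  [A₀.cnt and b.lab]
11. n7.lab = "kq"  [terminal]
12. n6.cnt = true  [A.val == false]
13. n1.ok = false  [A₁.cnt == false]
14. n0.ok = false  [S.wid > 13]

false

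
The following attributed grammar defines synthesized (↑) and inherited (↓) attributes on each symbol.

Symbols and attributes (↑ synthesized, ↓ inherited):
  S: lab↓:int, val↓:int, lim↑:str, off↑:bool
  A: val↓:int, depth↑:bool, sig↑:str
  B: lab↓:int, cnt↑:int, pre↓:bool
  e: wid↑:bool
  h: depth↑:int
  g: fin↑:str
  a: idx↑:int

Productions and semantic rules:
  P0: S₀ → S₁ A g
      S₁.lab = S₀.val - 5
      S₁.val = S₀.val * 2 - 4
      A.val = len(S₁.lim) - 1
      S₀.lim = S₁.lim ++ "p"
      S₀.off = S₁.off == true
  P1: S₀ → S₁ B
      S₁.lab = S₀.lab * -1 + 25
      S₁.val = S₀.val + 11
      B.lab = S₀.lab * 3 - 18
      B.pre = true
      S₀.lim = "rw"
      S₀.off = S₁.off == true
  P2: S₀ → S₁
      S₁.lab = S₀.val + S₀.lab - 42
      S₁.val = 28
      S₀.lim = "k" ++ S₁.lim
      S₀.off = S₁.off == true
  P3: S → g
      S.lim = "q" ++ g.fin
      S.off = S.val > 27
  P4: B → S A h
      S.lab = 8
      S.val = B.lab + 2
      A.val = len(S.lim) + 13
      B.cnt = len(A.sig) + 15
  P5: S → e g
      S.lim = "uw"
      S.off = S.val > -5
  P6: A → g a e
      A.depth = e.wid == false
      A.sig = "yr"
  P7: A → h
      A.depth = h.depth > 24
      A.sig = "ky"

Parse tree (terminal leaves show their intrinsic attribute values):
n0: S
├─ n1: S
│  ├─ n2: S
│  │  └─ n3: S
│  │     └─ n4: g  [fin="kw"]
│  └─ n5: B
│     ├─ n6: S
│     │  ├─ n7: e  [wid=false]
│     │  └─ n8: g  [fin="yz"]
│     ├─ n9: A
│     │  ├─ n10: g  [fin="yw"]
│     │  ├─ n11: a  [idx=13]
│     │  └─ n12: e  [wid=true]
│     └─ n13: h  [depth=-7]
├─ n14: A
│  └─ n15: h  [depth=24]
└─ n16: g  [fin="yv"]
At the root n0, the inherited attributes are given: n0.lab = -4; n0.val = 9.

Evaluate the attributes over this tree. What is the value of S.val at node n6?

-4

1. n0.lab = -4  [given at root]
2. n0.val = 9  [given at root]
3. n1.lab = 4  [S₀.val - 5]
4. n1.val = 14  [S₀.val * 2 - 4]
5. n2.lab = 21  [S₀.lab * -1 + 25]
6. n2.val = 25  [S₀.val + 11]
7. n3.lab = 4  [S₀.val + S₀.lab - 42]
8. n3.val = 28  [28]
9. n4.fin = "kw"  [terminal]
10. n3.lim = "qkw"  ["q" ++ g.fin]
11. n3.off = true  [S.val > 27]
12. n2.lim = "kqkw"  ["k" ++ S₁.lim]
13. n2.off = true  [S₁.off == true]
14. n5.lab = -6  [S₀.lab * 3 - 18]
15. n5.pre = true  [true]
16. n6.lab = 8  [8]
17. n6.val = -4  [B.lab + 2]
18. n7.wid = false  [terminal]
19. n8.fin = "yz"  [terminal]
20. n6.lim = "uw"  ["uw"]
21. n6.off = true  [S.val > -5]
22. n9.val = 15  [len(S.lim) + 13]
23. n10.fin = "yw"  [terminal]
24. n11.idx = 13  [terminal]
25. n12.wid = true  [terminal]
26. n9.depth = false  [e.wid == false]
27. n9.sig = "yr"  ["yr"]
28. n13.depth = -7  [terminal]
29. n5.cnt = 17  [len(A.sig) + 15]
30. n1.lim = "rw"  ["rw"]
31. n1.off = true  [S₁.off == true]
32. n14.val = 1  [len(S₁.lim) - 1]
33. n15.depth = 24  [terminal]
34. n14.depth = false  [h.depth > 24]
35. n14.sig = "ky"  ["ky"]
36. n16.fin = "yv"  [terminal]
37. n0.lim = "rwp"  [S₁.lim ++ "p"]
38. n0.off = true  [S₁.off == true]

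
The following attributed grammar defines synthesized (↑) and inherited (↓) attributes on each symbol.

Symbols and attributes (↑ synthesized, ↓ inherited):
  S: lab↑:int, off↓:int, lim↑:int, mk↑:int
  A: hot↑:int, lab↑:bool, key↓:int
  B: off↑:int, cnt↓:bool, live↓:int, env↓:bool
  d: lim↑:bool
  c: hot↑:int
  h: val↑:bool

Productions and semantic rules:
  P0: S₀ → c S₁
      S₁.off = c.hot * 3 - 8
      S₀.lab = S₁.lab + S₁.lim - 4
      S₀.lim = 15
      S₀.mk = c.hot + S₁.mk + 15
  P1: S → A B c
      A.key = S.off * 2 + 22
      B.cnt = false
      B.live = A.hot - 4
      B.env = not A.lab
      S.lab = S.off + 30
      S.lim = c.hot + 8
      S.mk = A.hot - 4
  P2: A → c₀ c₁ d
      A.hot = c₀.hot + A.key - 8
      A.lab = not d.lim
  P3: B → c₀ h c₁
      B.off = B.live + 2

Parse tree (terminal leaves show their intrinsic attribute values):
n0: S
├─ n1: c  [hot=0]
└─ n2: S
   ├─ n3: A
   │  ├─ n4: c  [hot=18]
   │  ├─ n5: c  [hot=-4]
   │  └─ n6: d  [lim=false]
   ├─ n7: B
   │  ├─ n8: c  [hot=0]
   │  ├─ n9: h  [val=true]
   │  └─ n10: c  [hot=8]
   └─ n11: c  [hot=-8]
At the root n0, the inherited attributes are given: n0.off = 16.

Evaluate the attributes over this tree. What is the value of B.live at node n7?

1. n0.off = 16  [given at root]
2. n1.hot = 0  [terminal]
3. n2.off = -8  [c.hot * 3 - 8]
4. n3.key = 6  [S.off * 2 + 22]
5. n4.hot = 18  [terminal]
6. n5.hot = -4  [terminal]
7. n6.lim = false  [terminal]
8. n3.hot = 16  [c₀.hot + A.key - 8]
9. n3.lab = true  [not d.lim]
10. n7.cnt = false  [false]
11. n7.live = 12  [A.hot - 4]
12. n7.env = false  [not A.lab]
13. n8.hot = 0  [terminal]
14. n9.val = true  [terminal]
15. n10.hot = 8  [terminal]
16. n7.off = 14  [B.live + 2]
17. n11.hot = -8  [terminal]
18. n2.lab = 22  [S.off + 30]
19. n2.lim = 0  [c.hot + 8]
20. n2.mk = 12  [A.hot - 4]
21. n0.lab = 18  [S₁.lab + S₁.lim - 4]
22. n0.lim = 15  [15]
23. n0.mk = 27  [c.hot + S₁.mk + 15]

12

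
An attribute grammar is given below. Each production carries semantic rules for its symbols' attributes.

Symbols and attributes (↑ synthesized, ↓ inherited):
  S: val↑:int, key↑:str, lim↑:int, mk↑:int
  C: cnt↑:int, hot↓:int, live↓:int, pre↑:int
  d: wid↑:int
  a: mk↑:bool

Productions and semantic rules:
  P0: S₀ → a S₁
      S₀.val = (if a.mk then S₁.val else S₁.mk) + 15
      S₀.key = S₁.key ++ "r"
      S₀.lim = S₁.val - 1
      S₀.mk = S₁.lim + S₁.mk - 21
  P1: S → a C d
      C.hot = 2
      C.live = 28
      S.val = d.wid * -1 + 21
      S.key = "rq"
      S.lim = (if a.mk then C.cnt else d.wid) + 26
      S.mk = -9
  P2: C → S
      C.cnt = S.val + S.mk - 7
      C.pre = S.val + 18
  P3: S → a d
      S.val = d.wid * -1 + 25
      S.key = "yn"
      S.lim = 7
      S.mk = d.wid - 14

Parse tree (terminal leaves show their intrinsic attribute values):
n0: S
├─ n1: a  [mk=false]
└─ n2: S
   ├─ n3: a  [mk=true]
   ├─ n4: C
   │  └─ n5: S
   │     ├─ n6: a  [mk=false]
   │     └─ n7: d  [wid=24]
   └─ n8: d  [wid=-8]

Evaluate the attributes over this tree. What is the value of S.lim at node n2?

30

1. n1.mk = false  [terminal]
2. n3.mk = true  [terminal]
3. n4.hot = 2  [2]
4. n4.live = 28  [28]
5. n6.mk = false  [terminal]
6. n7.wid = 24  [terminal]
7. n5.val = 1  [d.wid * -1 + 25]
8. n5.key = "yn"  ["yn"]
9. n5.lim = 7  [7]
10. n5.mk = 10  [d.wid - 14]
11. n4.cnt = 4  [S.val + S.mk - 7]
12. n4.pre = 19  [S.val + 18]
13. n8.wid = -8  [terminal]
14. n2.val = 29  [d.wid * -1 + 21]
15. n2.key = "rq"  ["rq"]
16. n2.lim = 30  [(if a.mk then C.cnt else d.wid) + 26]
17. n2.mk = -9  [-9]
18. n0.val = 6  [(if a.mk then S₁.val else S₁.mk) + 15]
19. n0.key = "rqr"  [S₁.key ++ "r"]
20. n0.lim = 28  [S₁.val - 1]
21. n0.mk = 0  [S₁.lim + S₁.mk - 21]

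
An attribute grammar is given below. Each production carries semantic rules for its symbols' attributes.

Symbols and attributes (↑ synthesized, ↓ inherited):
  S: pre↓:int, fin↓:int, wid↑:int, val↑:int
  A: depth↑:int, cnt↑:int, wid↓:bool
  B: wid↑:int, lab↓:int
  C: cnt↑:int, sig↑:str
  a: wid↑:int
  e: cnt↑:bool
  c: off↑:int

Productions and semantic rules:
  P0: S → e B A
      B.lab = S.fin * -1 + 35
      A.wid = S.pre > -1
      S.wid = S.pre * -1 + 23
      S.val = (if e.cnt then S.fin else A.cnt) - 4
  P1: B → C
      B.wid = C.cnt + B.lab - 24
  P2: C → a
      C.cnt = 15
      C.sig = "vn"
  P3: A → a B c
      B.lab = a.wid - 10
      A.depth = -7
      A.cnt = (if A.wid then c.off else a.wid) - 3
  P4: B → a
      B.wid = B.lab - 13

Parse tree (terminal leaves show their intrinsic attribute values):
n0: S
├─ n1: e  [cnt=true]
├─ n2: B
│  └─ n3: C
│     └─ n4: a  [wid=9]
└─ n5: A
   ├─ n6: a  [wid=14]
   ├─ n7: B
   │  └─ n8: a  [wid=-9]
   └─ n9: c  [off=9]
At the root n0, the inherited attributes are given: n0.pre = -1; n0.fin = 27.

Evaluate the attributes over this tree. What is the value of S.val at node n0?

1. n0.pre = -1  [given at root]
2. n0.fin = 27  [given at root]
3. n1.cnt = true  [terminal]
4. n2.lab = 8  [S.fin * -1 + 35]
5. n4.wid = 9  [terminal]
6. n3.cnt = 15  [15]
7. n3.sig = "vn"  ["vn"]
8. n2.wid = -1  [C.cnt + B.lab - 24]
9. n5.wid = false  [S.pre > -1]
10. n6.wid = 14  [terminal]
11. n7.lab = 4  [a.wid - 10]
12. n8.wid = -9  [terminal]
13. n7.wid = -9  [B.lab - 13]
14. n9.off = 9  [terminal]
15. n5.depth = -7  [-7]
16. n5.cnt = 11  [(if A.wid then c.off else a.wid) - 3]
17. n0.wid = 24  [S.pre * -1 + 23]
18. n0.val = 23  [(if e.cnt then S.fin else A.cnt) - 4]

23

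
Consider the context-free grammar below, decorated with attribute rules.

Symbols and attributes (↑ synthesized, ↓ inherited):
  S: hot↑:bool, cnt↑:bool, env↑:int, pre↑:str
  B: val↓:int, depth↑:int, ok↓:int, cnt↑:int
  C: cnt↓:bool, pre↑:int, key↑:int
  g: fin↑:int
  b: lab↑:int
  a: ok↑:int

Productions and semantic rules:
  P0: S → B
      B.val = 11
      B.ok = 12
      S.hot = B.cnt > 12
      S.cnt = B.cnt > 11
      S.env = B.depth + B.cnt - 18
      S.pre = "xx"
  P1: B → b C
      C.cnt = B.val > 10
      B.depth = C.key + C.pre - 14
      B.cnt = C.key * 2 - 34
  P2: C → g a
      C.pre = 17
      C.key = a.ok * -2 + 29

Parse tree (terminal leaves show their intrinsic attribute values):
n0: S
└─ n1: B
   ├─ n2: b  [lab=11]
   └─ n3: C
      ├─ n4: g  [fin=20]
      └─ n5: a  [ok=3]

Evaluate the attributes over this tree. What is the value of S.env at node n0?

1. n1.val = 11  [11]
2. n1.ok = 12  [12]
3. n2.lab = 11  [terminal]
4. n3.cnt = true  [B.val > 10]
5. n4.fin = 20  [terminal]
6. n5.ok = 3  [terminal]
7. n3.pre = 17  [17]
8. n3.key = 23  [a.ok * -2 + 29]
9. n1.depth = 26  [C.key + C.pre - 14]
10. n1.cnt = 12  [C.key * 2 - 34]
11. n0.hot = false  [B.cnt > 12]
12. n0.cnt = true  [B.cnt > 11]
13. n0.env = 20  [B.depth + B.cnt - 18]
14. n0.pre = "xx"  ["xx"]

20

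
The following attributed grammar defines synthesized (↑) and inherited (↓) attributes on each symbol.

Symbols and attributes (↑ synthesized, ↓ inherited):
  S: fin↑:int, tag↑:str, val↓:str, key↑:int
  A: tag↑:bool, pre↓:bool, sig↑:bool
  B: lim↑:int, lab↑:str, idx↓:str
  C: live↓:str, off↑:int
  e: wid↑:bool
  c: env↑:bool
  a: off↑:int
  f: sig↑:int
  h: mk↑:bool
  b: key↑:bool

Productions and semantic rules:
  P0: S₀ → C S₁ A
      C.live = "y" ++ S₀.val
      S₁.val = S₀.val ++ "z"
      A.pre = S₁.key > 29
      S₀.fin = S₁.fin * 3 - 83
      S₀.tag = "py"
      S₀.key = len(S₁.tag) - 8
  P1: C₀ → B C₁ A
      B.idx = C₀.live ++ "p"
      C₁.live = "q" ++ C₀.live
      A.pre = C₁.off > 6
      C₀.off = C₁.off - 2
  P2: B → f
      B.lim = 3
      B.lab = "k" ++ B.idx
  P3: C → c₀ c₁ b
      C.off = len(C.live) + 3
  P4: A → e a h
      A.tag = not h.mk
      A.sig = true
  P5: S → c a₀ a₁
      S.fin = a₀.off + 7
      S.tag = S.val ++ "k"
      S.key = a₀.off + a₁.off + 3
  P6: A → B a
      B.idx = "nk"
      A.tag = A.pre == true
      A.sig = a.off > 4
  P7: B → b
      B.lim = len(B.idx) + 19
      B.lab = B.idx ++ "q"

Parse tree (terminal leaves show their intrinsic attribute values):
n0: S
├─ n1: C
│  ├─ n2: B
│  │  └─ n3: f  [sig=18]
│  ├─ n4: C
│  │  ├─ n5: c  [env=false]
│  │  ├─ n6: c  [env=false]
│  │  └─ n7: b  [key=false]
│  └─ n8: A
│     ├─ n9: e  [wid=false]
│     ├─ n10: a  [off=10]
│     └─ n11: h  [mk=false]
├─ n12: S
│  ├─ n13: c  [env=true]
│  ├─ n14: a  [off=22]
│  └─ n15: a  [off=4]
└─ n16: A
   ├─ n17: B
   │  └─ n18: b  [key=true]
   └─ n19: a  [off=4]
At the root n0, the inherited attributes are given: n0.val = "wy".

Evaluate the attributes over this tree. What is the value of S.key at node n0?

1. n0.val = "wy"  [given at root]
2. n1.live = "ywy"  ["y" ++ S₀.val]
3. n2.idx = "ywyp"  [C₀.live ++ "p"]
4. n3.sig = 18  [terminal]
5. n2.lim = 3  [3]
6. n2.lab = "kywyp"  ["k" ++ B.idx]
7. n4.live = "qywy"  ["q" ++ C₀.live]
8. n5.env = false  [terminal]
9. n6.env = false  [terminal]
10. n7.key = false  [terminal]
11. n4.off = 7  [len(C.live) + 3]
12. n8.pre = true  [C₁.off > 6]
13. n9.wid = false  [terminal]
14. n10.off = 10  [terminal]
15. n11.mk = false  [terminal]
16. n8.tag = true  [not h.mk]
17. n8.sig = true  [true]
18. n1.off = 5  [C₁.off - 2]
19. n12.val = "wyz"  [S₀.val ++ "z"]
20. n13.env = true  [terminal]
21. n14.off = 22  [terminal]
22. n15.off = 4  [terminal]
23. n12.fin = 29  [a₀.off + 7]
24. n12.tag = "wyzk"  [S.val ++ "k"]
25. n12.key = 29  [a₀.off + a₁.off + 3]
26. n16.pre = false  [S₁.key > 29]
27. n17.idx = "nk"  ["nk"]
28. n18.key = true  [terminal]
29. n17.lim = 21  [len(B.idx) + 19]
30. n17.lab = "nkq"  [B.idx ++ "q"]
31. n19.off = 4  [terminal]
32. n16.tag = false  [A.pre == true]
33. n16.sig = false  [a.off > 4]
34. n0.fin = 4  [S₁.fin * 3 - 83]
35. n0.tag = "py"  ["py"]
36. n0.key = -4  [len(S₁.tag) - 8]

-4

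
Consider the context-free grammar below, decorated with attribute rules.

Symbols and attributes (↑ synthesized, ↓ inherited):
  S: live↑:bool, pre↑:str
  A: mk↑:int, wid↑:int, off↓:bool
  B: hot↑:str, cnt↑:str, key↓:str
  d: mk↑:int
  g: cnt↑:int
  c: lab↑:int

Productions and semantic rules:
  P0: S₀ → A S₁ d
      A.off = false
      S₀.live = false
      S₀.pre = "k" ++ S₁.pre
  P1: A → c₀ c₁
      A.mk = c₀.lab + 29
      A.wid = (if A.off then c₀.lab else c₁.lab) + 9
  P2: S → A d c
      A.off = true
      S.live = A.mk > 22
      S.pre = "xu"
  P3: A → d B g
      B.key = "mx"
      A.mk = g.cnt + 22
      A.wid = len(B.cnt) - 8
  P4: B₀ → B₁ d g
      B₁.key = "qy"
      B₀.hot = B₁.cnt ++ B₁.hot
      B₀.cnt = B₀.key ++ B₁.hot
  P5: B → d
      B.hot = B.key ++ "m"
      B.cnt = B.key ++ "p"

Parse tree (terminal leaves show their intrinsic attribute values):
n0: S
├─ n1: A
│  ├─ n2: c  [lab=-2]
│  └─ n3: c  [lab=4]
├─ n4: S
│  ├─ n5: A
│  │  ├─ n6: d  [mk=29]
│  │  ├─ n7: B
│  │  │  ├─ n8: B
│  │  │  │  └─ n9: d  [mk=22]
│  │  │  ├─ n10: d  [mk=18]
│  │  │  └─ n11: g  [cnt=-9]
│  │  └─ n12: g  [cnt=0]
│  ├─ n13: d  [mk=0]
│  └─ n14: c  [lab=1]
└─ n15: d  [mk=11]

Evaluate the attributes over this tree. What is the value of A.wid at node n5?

-3

1. n1.off = false  [false]
2. n2.lab = -2  [terminal]
3. n3.lab = 4  [terminal]
4. n1.mk = 27  [c₀.lab + 29]
5. n1.wid = 13  [(if A.off then c₀.lab else c₁.lab) + 9]
6. n5.off = true  [true]
7. n6.mk = 29  [terminal]
8. n7.key = "mx"  ["mx"]
9. n8.key = "qy"  ["qy"]
10. n9.mk = 22  [terminal]
11. n8.hot = "qym"  [B.key ++ "m"]
12. n8.cnt = "qyp"  [B.key ++ "p"]
13. n10.mk = 18  [terminal]
14. n11.cnt = -9  [terminal]
15. n7.hot = "qypqym"  [B₁.cnt ++ B₁.hot]
16. n7.cnt = "mxqym"  [B₀.key ++ B₁.hot]
17. n12.cnt = 0  [terminal]
18. n5.mk = 22  [g.cnt + 22]
19. n5.wid = -3  [len(B.cnt) - 8]
20. n13.mk = 0  [terminal]
21. n14.lab = 1  [terminal]
22. n4.live = false  [A.mk > 22]
23. n4.pre = "xu"  ["xu"]
24. n15.mk = 11  [terminal]
25. n0.live = false  [false]
26. n0.pre = "kxu"  ["k" ++ S₁.pre]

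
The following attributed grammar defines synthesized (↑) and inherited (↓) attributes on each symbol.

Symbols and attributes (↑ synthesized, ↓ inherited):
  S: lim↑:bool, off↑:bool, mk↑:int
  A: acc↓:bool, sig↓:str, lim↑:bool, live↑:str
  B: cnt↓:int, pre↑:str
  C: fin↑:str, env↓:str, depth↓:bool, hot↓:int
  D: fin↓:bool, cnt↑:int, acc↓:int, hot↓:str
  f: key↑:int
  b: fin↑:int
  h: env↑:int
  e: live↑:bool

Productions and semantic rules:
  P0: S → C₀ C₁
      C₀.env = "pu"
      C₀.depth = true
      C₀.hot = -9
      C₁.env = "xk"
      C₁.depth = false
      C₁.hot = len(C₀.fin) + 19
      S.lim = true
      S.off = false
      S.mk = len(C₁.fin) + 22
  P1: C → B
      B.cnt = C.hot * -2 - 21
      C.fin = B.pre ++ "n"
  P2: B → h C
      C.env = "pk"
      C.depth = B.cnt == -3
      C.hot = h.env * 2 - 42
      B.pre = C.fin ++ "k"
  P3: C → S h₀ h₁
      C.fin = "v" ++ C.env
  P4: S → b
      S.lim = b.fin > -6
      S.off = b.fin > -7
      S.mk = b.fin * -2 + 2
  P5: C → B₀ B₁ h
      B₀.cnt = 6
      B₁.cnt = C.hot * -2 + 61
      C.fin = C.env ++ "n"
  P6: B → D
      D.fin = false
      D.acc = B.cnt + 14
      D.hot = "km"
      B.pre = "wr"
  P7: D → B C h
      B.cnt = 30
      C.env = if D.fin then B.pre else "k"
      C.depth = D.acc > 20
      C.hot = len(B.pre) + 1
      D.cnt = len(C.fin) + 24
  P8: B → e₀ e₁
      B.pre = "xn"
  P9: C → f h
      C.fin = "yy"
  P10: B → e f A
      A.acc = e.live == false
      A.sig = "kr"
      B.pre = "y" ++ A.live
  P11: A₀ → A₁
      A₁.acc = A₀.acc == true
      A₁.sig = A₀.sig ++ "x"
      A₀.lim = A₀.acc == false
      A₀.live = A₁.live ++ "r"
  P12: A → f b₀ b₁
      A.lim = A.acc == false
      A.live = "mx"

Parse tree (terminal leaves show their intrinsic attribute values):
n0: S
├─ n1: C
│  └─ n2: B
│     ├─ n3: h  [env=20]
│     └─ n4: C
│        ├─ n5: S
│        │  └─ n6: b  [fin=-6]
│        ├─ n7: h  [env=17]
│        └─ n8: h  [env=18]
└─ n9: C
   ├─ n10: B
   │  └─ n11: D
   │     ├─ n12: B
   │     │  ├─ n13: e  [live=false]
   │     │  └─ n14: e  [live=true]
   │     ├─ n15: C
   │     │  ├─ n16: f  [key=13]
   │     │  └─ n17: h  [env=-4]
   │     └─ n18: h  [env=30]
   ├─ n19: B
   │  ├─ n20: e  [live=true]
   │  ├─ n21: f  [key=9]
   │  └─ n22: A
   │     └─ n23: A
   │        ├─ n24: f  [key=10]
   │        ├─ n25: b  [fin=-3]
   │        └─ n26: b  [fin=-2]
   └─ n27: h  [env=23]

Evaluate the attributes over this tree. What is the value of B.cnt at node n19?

1. n1.env = "pu"  ["pu"]
2. n1.depth = true  [true]
3. n1.hot = -9  [-9]
4. n2.cnt = -3  [C.hot * -2 - 21]
5. n3.env = 20  [terminal]
6. n4.env = "pk"  ["pk"]
7. n4.depth = true  [B.cnt == -3]
8. n4.hot = -2  [h.env * 2 - 42]
9. n6.fin = -6  [terminal]
10. n5.lim = false  [b.fin > -6]
11. n5.off = true  [b.fin > -7]
12. n5.mk = 14  [b.fin * -2 + 2]
13. n7.env = 17  [terminal]
14. n8.env = 18  [terminal]
15. n4.fin = "vpk"  ["v" ++ C.env]
16. n2.pre = "vpkk"  [C.fin ++ "k"]
17. n1.fin = "vpkkn"  [B.pre ++ "n"]
18. n9.env = "xk"  ["xk"]
19. n9.depth = false  [false]
20. n9.hot = 24  [len(C₀.fin) + 19]
21. n10.cnt = 6  [6]
22. n11.fin = false  [false]
23. n11.acc = 20  [B.cnt + 14]
24. n11.hot = "km"  ["km"]
25. n12.cnt = 30  [30]
26. n13.live = false  [terminal]
27. n14.live = true  [terminal]
28. n12.pre = "xn"  ["xn"]
29. n15.env = "k"  [if D.fin then B.pre else "k"]
30. n15.depth = false  [D.acc > 20]
31. n15.hot = 3  [len(B.pre) + 1]
32. n16.key = 13  [terminal]
33. n17.env = -4  [terminal]
34. n15.fin = "yy"  ["yy"]
35. n18.env = 30  [terminal]
36. n11.cnt = 26  [len(C.fin) + 24]
37. n10.pre = "wr"  ["wr"]
38. n19.cnt = 13  [C.hot * -2 + 61]
39. n20.live = true  [terminal]
40. n21.key = 9  [terminal]
41. n22.acc = false  [e.live == false]
42. n22.sig = "kr"  ["kr"]
43. n23.acc = false  [A₀.acc == true]
44. n23.sig = "krx"  [A₀.sig ++ "x"]
45. n24.key = 10  [terminal]
46. n25.fin = -3  [terminal]
47. n26.fin = -2  [terminal]
48. n23.lim = true  [A.acc == false]
49. n23.live = "mx"  ["mx"]
50. n22.lim = true  [A₀.acc == false]
51. n22.live = "mxr"  [A₁.live ++ "r"]
52. n19.pre = "ymxr"  ["y" ++ A.live]
53. n27.env = 23  [terminal]
54. n9.fin = "xkn"  [C.env ++ "n"]
55. n0.lim = true  [true]
56. n0.off = false  [false]
57. n0.mk = 25  [len(C₁.fin) + 22]

13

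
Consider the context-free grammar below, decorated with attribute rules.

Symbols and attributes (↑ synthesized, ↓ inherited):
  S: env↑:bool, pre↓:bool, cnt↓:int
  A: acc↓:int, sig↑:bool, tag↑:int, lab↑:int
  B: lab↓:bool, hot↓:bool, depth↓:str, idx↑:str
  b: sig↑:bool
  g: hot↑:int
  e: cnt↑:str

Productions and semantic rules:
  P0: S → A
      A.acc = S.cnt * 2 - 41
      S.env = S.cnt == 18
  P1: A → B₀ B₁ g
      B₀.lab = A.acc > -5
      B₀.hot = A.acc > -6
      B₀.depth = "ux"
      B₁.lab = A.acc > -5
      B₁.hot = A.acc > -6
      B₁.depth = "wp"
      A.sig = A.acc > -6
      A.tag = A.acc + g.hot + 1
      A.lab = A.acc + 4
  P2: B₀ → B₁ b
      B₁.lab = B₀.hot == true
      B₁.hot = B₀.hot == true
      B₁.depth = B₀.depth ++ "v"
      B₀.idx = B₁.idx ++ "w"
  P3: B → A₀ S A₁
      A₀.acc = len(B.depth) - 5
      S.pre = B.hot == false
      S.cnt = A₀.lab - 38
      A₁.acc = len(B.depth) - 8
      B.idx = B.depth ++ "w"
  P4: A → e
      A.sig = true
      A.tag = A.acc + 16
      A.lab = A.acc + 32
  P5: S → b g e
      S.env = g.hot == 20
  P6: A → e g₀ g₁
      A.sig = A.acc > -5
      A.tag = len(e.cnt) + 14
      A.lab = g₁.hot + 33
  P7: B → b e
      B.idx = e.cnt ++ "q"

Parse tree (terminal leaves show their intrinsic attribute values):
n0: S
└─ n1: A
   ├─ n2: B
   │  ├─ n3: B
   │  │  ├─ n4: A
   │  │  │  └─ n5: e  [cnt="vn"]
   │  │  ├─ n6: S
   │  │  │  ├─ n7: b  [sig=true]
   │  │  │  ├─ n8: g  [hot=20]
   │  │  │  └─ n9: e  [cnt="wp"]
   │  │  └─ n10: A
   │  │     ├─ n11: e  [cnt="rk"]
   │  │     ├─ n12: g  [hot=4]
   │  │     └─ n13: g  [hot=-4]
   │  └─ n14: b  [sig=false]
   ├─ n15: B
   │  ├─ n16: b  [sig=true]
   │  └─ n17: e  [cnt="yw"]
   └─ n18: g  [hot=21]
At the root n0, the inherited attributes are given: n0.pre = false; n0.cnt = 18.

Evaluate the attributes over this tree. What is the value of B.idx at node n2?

1. n0.pre = false  [given at root]
2. n0.cnt = 18  [given at root]
3. n1.acc = -5  [S.cnt * 2 - 41]
4. n2.lab = false  [A.acc > -5]
5. n2.hot = true  [A.acc > -6]
6. n2.depth = "ux"  ["ux"]
7. n3.lab = true  [B₀.hot == true]
8. n3.hot = true  [B₀.hot == true]
9. n3.depth = "uxv"  [B₀.depth ++ "v"]
10. n4.acc = -2  [len(B.depth) - 5]
11. n5.cnt = "vn"  [terminal]
12. n4.sig = true  [true]
13. n4.tag = 14  [A.acc + 16]
14. n4.lab = 30  [A.acc + 32]
15. n6.pre = false  [B.hot == false]
16. n6.cnt = -8  [A₀.lab - 38]
17. n7.sig = true  [terminal]
18. n8.hot = 20  [terminal]
19. n9.cnt = "wp"  [terminal]
20. n6.env = true  [g.hot == 20]
21. n10.acc = -5  [len(B.depth) - 8]
22. n11.cnt = "rk"  [terminal]
23. n12.hot = 4  [terminal]
24. n13.hot = -4  [terminal]
25. n10.sig = false  [A.acc > -5]
26. n10.tag = 16  [len(e.cnt) + 14]
27. n10.lab = 29  [g₁.hot + 33]
28. n3.idx = "uxvw"  [B.depth ++ "w"]
29. n14.sig = false  [terminal]
30. n2.idx = "uxvww"  [B₁.idx ++ "w"]
31. n15.lab = false  [A.acc > -5]
32. n15.hot = true  [A.acc > -6]
33. n15.depth = "wp"  ["wp"]
34. n16.sig = true  [terminal]
35. n17.cnt = "yw"  [terminal]
36. n15.idx = "ywq"  [e.cnt ++ "q"]
37. n18.hot = 21  [terminal]
38. n1.sig = true  [A.acc > -6]
39. n1.tag = 17  [A.acc + g.hot + 1]
40. n1.lab = -1  [A.acc + 4]
41. n0.env = true  [S.cnt == 18]

"uxvww"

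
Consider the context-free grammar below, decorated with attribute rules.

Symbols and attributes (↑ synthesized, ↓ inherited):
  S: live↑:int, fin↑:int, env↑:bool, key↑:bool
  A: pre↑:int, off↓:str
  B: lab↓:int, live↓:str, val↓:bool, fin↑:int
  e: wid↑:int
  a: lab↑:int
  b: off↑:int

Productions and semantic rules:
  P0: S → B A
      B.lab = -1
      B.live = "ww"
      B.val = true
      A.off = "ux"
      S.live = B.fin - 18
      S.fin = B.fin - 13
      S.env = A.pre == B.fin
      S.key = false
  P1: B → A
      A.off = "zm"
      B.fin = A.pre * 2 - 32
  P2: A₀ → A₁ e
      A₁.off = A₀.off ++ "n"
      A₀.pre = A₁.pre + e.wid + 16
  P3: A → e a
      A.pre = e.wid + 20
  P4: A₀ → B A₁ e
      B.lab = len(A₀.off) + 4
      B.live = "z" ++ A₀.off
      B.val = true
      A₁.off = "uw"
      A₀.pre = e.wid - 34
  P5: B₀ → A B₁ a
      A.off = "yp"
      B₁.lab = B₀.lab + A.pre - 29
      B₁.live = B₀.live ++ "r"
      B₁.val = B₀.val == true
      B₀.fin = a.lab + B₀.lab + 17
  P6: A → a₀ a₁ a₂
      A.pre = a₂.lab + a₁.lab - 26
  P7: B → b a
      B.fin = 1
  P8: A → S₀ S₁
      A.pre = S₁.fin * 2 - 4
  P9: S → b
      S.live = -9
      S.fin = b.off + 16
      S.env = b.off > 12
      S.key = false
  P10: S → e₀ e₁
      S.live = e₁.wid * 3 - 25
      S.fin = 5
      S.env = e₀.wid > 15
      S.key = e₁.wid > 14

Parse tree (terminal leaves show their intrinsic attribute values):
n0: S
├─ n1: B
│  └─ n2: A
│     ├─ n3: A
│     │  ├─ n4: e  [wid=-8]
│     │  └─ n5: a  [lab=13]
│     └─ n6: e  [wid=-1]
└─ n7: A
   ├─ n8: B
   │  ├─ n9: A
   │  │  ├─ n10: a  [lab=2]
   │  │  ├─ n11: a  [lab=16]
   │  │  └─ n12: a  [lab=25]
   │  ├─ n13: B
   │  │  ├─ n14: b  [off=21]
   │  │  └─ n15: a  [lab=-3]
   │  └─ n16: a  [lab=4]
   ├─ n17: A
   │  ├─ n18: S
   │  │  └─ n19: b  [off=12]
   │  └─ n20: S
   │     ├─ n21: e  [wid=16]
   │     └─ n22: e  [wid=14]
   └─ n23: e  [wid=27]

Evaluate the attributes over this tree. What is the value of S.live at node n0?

1. n1.lab = -1  [-1]
2. n1.live = "ww"  ["ww"]
3. n1.val = true  [true]
4. n2.off = "zm"  ["zm"]
5. n3.off = "zmn"  [A₀.off ++ "n"]
6. n4.wid = -8  [terminal]
7. n5.lab = 13  [terminal]
8. n3.pre = 12  [e.wid + 20]
9. n6.wid = -1  [terminal]
10. n2.pre = 27  [A₁.pre + e.wid + 16]
11. n1.fin = 22  [A.pre * 2 - 32]
12. n7.off = "ux"  ["ux"]
13. n8.lab = 6  [len(A₀.off) + 4]
14. n8.live = "zux"  ["z" ++ A₀.off]
15. n8.val = true  [true]
16. n9.off = "yp"  ["yp"]
17. n10.lab = 2  [terminal]
18. n11.lab = 16  [terminal]
19. n12.lab = 25  [terminal]
20. n9.pre = 15  [a₂.lab + a₁.lab - 26]
21. n13.lab = -8  [B₀.lab + A.pre - 29]
22. n13.live = "zuxr"  [B₀.live ++ "r"]
23. n13.val = true  [B₀.val == true]
24. n14.off = 21  [terminal]
25. n15.lab = -3  [terminal]
26. n13.fin = 1  [1]
27. n16.lab = 4  [terminal]
28. n8.fin = 27  [a.lab + B₀.lab + 17]
29. n17.off = "uw"  ["uw"]
30. n19.off = 12  [terminal]
31. n18.live = -9  [-9]
32. n18.fin = 28  [b.off + 16]
33. n18.env = false  [b.off > 12]
34. n18.key = false  [false]
35. n21.wid = 16  [terminal]
36. n22.wid = 14  [terminal]
37. n20.live = 17  [e₁.wid * 3 - 25]
38. n20.fin = 5  [5]
39. n20.env = true  [e₀.wid > 15]
40. n20.key = false  [e₁.wid > 14]
41. n17.pre = 6  [S₁.fin * 2 - 4]
42. n23.wid = 27  [terminal]
43. n7.pre = -7  [e.wid - 34]
44. n0.live = 4  [B.fin - 18]
45. n0.fin = 9  [B.fin - 13]
46. n0.env = false  [A.pre == B.fin]
47. n0.key = false  [false]

4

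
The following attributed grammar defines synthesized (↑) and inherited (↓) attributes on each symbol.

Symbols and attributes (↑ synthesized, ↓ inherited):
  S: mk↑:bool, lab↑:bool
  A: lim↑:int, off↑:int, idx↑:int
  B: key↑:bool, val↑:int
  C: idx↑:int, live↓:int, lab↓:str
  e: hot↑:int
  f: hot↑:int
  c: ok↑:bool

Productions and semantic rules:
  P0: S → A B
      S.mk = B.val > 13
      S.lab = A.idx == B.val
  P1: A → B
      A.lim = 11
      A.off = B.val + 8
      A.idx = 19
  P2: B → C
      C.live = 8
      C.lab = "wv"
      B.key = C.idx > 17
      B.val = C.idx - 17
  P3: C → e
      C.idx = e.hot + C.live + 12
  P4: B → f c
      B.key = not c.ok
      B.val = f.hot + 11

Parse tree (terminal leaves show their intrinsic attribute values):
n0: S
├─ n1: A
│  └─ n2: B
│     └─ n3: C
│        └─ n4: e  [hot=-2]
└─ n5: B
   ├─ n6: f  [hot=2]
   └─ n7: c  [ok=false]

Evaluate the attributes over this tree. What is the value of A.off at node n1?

1. n3.live = 8  [8]
2. n3.lab = "wv"  ["wv"]
3. n4.hot = -2  [terminal]
4. n3.idx = 18  [e.hot + C.live + 12]
5. n2.key = true  [C.idx > 17]
6. n2.val = 1  [C.idx - 17]
7. n1.lim = 11  [11]
8. n1.off = 9  [B.val + 8]
9. n1.idx = 19  [19]
10. n6.hot = 2  [terminal]
11. n7.ok = false  [terminal]
12. n5.key = true  [not c.ok]
13. n5.val = 13  [f.hot + 11]
14. n0.mk = false  [B.val > 13]
15. n0.lab = false  [A.idx == B.val]

9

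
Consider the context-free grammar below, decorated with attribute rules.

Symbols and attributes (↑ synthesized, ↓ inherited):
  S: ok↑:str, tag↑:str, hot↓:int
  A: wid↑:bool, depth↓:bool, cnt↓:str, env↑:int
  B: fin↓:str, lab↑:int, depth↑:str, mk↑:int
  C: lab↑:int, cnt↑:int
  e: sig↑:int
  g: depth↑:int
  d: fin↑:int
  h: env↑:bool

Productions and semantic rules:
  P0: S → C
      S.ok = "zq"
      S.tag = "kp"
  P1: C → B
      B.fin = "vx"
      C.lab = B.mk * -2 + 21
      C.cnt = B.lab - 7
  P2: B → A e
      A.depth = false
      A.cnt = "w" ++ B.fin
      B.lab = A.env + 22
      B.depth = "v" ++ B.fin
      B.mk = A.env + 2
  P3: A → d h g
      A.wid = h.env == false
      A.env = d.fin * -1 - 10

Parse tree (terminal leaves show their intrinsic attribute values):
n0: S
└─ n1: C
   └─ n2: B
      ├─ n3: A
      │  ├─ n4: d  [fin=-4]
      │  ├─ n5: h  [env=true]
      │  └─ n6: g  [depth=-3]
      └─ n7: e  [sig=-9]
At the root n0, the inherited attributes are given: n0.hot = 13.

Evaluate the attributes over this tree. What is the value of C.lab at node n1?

1. n0.hot = 13  [given at root]
2. n2.fin = "vx"  ["vx"]
3. n3.depth = false  [false]
4. n3.cnt = "wvx"  ["w" ++ B.fin]
5. n4.fin = -4  [terminal]
6. n5.env = true  [terminal]
7. n6.depth = -3  [terminal]
8. n3.wid = false  [h.env == false]
9. n3.env = -6  [d.fin * -1 - 10]
10. n7.sig = -9  [terminal]
11. n2.lab = 16  [A.env + 22]
12. n2.depth = "vvx"  ["v" ++ B.fin]
13. n2.mk = -4  [A.env + 2]
14. n1.lab = 29  [B.mk * -2 + 21]
15. n1.cnt = 9  [B.lab - 7]
16. n0.ok = "zq"  ["zq"]
17. n0.tag = "kp"  ["kp"]

29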